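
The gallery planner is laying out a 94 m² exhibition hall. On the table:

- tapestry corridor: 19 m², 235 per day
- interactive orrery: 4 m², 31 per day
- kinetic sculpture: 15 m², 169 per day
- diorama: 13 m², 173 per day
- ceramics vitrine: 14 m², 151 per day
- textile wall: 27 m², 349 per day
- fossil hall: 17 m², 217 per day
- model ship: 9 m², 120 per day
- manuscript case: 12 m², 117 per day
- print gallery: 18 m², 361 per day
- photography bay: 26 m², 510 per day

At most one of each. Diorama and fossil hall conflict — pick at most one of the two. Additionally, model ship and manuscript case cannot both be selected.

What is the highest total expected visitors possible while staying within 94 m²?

1513

The ratio ordering already packs tightly: diorama + textile wall + model ship + print gallery + photography bay, 93 m², 1513.
Next best is ceramics vitrine + textile wall + model ship + print gallery + photography bay at 1491 (94 m²) — short by 22.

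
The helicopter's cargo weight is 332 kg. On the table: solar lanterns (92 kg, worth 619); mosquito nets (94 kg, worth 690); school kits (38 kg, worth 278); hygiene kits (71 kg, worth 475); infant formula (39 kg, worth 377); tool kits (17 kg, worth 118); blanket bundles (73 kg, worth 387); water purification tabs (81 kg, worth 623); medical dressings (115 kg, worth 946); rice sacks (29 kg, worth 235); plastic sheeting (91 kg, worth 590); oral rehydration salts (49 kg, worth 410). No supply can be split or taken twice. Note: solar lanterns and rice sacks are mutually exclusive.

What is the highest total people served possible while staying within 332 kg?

2709

Infant formula + tool kits + water purification tabs + medical dressings + rice sacks + oral rehydration salts uses 330 of the 332 kg and totals 2709.
No other feasible combination exceeds 2709.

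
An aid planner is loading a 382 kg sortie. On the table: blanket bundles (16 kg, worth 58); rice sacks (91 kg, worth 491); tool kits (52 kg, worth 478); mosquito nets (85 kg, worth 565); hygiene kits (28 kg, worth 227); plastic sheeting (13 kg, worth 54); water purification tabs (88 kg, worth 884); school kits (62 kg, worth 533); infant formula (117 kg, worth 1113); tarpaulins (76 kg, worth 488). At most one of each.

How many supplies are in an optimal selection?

7

Optimal total is 3347.
One optimal bundle: blanket bundles + tool kits + hygiene kits + plastic sheeting + water purification tabs + school kits + infant formula (376 kg).
Any selection reaching 3347 contains exactly 7 supplies.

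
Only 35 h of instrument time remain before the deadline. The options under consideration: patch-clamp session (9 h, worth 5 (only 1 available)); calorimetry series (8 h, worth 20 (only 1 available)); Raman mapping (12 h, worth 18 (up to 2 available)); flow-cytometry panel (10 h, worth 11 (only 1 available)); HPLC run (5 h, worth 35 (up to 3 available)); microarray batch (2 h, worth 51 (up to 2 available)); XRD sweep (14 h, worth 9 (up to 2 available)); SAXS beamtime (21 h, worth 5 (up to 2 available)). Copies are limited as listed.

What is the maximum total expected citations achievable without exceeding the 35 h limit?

227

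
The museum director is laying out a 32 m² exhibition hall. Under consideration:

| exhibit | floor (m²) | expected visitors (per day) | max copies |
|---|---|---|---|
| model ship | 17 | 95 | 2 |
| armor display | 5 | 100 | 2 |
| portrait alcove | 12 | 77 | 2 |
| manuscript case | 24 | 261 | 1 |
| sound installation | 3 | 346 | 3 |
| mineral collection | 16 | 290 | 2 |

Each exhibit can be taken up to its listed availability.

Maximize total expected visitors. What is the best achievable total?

1428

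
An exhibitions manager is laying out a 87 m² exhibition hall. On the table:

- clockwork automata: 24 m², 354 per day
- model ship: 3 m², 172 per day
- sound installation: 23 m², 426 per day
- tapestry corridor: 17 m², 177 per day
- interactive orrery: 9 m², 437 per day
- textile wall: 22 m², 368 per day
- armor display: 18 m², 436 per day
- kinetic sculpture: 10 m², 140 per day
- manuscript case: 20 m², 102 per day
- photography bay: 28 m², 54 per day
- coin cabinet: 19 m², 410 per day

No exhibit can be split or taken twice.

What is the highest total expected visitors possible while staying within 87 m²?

Best packing: model ship + sound installation + interactive orrery + armor display + kinetic sculpture + coin cabinet — 82 m², 2021 total.
Next best is model ship + sound installation + interactive orrery + textile wall + armor display + kinetic sculpture at 1979 (85 m²) — short by 42.

2021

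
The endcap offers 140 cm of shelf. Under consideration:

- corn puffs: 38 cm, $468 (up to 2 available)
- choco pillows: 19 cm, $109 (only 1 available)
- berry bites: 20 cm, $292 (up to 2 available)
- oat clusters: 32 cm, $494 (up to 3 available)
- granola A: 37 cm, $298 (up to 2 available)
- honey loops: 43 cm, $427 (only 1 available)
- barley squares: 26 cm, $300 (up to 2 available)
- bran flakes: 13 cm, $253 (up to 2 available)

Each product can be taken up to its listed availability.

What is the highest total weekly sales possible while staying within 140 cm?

2086

A density-first pass picks 3×oat clusters + 2×bran flakes — 1988 at 122 cm.
The 32 cm tied up in oat clusters is better spent on berry bites + barley squares — total rises to 2086 (136 cm).
No other feasible combination exceeds 2086.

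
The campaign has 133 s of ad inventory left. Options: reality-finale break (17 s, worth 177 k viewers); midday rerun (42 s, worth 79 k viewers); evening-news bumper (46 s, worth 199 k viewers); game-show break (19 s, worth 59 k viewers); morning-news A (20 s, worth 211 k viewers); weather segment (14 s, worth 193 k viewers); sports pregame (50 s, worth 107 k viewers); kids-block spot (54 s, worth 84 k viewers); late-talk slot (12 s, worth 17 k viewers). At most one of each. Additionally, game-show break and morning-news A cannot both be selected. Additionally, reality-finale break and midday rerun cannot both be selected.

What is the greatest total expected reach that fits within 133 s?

797

By expected reach per s: weather segment 13.79, morning-news A 10.55, reality-finale break 10.41, evening-news bumper 4.33 lead.
Reality-finale break + evening-news bumper + morning-news A + weather segment + late-talk slot uses 109 of the 133 s and totals 797.
Next best is reality-finale break + evening-news bumper + morning-news A + weather segment at 780 (97 s) — short by 17.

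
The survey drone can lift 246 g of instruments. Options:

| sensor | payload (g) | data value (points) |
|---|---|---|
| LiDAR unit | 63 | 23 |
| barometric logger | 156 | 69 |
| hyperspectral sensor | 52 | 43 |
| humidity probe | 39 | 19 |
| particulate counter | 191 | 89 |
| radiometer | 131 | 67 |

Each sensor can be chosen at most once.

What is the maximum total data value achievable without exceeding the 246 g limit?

133

Filling by ratio: hyperspectral sensor + humidity probe + radiometer for 129, with 24 g left unused.
Dropping humidity probe frees 39 g; slotting in LiDAR unit (63 g) lifts the total to 133 at 246 g.
An exhaustive check of the 64 subsets confirms 133.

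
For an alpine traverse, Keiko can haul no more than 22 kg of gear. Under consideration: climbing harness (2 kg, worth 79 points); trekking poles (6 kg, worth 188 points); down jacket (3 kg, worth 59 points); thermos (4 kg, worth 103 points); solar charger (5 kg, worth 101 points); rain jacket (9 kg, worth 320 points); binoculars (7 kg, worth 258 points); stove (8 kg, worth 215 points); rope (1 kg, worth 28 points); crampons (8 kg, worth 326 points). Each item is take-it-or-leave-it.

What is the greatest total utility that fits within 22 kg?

800

Ranking by ratio (utility/kg): crampons 40.75, climbing harness 39.50, binoculars 36.86.
A density-first pass picks climbing harness + thermos + binoculars + rope + crampons — 794 at 22 kg.
Replace climbing harness and thermos with trekking poles: the trade gains 6 net, giving 800 at 22 kg.
That's the maximum — no swap from here does better than 800.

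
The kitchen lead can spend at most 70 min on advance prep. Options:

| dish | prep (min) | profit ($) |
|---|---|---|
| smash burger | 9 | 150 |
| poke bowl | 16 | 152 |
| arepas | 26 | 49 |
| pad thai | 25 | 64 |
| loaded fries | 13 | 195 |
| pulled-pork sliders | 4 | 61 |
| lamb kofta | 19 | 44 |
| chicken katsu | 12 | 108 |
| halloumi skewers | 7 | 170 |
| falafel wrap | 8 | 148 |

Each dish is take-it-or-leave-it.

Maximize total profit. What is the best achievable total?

984

Smash burger + poke bowl + loaded fries + pulled-pork sliders + chicken katsu + halloumi skewers + falafel wrap uses 69 of the 70 min and totals 984.
No other feasible combination exceeds 984.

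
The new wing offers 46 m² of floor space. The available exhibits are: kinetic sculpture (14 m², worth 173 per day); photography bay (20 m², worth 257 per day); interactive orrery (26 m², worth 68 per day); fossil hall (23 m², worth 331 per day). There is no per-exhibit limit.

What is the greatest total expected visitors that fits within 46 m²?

The ratio ordering already packs tightly: 2×fossil hall, 46 m², 662.
That's the maximum — no swap from here does better than 662.

662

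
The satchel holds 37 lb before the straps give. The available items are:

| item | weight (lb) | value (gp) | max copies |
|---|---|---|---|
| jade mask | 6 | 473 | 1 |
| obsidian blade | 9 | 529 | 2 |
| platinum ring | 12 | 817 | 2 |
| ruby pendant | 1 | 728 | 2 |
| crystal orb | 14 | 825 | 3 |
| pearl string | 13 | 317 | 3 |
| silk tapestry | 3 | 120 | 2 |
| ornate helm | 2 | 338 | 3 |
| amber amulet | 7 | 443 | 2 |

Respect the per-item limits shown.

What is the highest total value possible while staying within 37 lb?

4358

Density check — ruby pendant 728.00, ornate helm 169.00, jade mask 78.83 are the best per lb.
Taking the top-ratio items first gives jade mask + platinum ring + 2×ruby pendant + silk tapestry + 3×ornate helm + amber amulet for 4323 (36 lb).
The 15 lb tied up in platinum ring and silk tapestry is better spent on obsidian blade + amber amulet — total rises to 4358 (37 lb).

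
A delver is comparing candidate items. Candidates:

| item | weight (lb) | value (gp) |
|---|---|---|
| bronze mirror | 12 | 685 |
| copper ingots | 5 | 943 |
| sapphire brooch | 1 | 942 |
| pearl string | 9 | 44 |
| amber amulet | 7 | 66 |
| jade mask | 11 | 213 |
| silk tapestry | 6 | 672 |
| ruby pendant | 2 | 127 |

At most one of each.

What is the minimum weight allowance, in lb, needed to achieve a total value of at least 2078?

Need the lightest bundle worth ≥ 2078.
Taking copper ingots + sapphire brooch + silk tapestry gives 2557 (≥ 2078) for 12 lb.
Below 12 lb the best achievable stays under 2078.

12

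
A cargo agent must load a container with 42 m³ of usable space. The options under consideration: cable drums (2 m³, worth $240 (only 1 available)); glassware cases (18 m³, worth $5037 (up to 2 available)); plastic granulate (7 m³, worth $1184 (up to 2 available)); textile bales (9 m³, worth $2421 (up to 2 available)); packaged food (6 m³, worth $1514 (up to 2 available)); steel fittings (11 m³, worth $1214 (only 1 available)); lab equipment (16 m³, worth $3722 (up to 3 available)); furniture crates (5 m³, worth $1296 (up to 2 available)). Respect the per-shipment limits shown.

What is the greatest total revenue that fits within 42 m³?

Filling by ratio: 2×glassware cases + furniture crates for 11370, with 1 m³ left unused.
Replace furniture crates with packaged food: the trade gains 218 net, giving 11588 at 42 m³.

11588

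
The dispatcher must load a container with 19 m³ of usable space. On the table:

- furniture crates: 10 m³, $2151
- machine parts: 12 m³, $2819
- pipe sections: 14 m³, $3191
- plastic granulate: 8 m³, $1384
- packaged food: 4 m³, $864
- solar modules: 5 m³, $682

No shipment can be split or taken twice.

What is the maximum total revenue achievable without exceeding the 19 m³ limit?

The ratio heuristic lands on machine parts + packaged food (3683) but leaves 3 m³ idle.
The 12 m³ tied up in machine parts is better spent on pipe sections — total rises to 4055 (18 m³).
The closest alternative, pipe sections + solar modules, reaches only 3873.

4055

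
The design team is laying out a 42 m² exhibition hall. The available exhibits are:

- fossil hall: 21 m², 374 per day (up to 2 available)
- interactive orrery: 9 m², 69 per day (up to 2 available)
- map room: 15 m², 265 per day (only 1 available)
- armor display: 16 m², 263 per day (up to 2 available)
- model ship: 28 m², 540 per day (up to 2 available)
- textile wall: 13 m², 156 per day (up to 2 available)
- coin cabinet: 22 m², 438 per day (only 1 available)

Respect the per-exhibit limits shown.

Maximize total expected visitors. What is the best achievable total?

748

Greedy by ratio would take map room + coin cabinet: 37 m² used, total 703.
The 37 m² tied up in map room and coin cabinet is better spent on 2×fossil hall — total rises to 748 (42 m²).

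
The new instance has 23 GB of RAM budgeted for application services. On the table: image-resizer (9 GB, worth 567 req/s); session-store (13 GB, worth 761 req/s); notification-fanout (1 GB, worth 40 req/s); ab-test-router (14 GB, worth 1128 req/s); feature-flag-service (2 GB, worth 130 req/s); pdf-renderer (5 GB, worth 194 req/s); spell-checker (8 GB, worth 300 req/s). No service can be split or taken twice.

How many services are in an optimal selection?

The maximum throughput within 23 GB is 1695.
image-resizer + ab-test-router hits 1695 at 23 GB.
Every optimal selection uses 2 services.

2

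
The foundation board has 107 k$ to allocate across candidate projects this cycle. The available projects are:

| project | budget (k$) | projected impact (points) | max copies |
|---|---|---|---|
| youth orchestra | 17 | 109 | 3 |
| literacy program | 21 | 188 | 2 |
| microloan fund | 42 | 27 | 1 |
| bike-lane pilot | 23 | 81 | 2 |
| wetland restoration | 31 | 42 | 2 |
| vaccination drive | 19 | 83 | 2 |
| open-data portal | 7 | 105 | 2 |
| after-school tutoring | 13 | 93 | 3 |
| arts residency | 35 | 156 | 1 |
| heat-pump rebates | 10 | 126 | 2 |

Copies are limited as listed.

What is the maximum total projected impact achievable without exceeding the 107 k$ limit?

1040

Density check — open-data portal 15.00, heat-pump rebates 12.60, literacy program 8.95, after-school tutoring 7.15 are the best per k$.
Taking the top-ratio projects first gives 2×literacy program + 2×open-data portal + 2×after-school tutoring + 2×heat-pump rebates for 1024 (102 k$).
Dropping after-school tutoring frees 13 k$; slotting in youth orchestra (17 k$) lifts the total to 1040 at 106 k$.
No other feasible combination exceeds 1040.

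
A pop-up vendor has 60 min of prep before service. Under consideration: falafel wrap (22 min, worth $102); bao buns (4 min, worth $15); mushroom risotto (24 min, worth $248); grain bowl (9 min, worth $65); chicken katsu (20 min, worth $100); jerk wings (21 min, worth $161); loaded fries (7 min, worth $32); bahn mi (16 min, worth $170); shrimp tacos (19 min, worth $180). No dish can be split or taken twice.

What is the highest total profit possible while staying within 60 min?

598

Taking mushroom risotto + bahn mi + shrimp tacos: 59 min used, 598 in profit.
Nothing else within 60 min beats 598.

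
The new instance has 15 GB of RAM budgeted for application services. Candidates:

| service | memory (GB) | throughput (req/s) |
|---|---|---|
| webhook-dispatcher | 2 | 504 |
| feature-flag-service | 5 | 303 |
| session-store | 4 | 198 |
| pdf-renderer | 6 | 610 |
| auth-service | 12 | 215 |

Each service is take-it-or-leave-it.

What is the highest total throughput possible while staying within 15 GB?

1417

Best packing: webhook-dispatcher + feature-flag-service + pdf-renderer — 13 GB, 1417 total.
Every other selection either busts 15 GB or fails to beat 1417.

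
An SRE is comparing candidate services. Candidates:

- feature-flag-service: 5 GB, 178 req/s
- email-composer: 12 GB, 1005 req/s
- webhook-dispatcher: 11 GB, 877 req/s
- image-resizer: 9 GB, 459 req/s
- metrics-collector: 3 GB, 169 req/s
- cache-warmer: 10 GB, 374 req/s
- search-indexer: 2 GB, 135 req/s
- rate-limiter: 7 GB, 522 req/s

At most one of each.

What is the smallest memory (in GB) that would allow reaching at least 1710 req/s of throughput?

Need the lightest bundle worth ≥ 1710.
email-composer + webhook-dispatcher: 1882 throughput at 23 GB.
No combination under 23 GB hits 1710.

23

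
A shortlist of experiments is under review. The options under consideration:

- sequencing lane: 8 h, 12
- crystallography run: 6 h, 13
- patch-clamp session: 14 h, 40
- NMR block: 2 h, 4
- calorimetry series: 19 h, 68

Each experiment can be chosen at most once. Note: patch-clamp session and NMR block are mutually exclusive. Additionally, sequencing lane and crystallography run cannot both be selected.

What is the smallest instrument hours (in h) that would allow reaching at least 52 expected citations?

Look for the lowest-instrument combination reaching 52.
calorimetry series: 68 expected citations at 19 h.
Any bundle with less than 19 h falls short of 52.

19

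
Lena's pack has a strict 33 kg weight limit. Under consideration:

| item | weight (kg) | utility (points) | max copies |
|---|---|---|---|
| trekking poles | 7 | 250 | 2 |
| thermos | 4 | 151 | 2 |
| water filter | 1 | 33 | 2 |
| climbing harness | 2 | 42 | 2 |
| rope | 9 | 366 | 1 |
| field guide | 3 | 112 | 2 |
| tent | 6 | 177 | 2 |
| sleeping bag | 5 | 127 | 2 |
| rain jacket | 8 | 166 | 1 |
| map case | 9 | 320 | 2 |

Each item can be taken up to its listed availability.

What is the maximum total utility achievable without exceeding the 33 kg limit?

Filling by ratio: trekking poles + 2×thermos + 2×water filter + rope + 2×field guide for 1208, with 1 kg left unused.
The 8 kg tied up in trekking poles and water filter is better spent on map case — total rises to 1245 (33 kg).
Nothing else within 33 kg beats 1245.

1245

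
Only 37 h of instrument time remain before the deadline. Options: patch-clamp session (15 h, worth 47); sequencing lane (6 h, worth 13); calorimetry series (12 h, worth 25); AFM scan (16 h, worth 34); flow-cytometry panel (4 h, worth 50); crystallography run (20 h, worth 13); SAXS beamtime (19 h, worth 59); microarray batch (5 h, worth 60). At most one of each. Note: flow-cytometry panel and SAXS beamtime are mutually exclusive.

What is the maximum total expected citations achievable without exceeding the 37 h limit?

182

A density-first pass picks patch-clamp session + sequencing lane + flow-cytometry panel + microarray batch — 170 at 30 h.
Replace sequencing lane with calorimetry series: the trade gains 12 net, giving 182 at 36 h.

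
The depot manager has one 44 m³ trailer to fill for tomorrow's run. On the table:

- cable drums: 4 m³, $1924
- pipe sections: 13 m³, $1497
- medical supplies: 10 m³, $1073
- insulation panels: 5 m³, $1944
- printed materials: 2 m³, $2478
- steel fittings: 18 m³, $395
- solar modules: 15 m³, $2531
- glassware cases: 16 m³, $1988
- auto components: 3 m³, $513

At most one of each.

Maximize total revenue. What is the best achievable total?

Density check — printed materials 1239.00, cable drums 481.00, insulation panels 388.80, auto components 171.00 are the best per m³.
The ratio ordering already packs tightly: cable drums + pipe sections + insulation panels + printed materials + solar modules + auto components, 42 m³, 10887.
Runner-up cable drums + insulation panels + printed materials + solar modules + glassware cases tops out at 10865.

10887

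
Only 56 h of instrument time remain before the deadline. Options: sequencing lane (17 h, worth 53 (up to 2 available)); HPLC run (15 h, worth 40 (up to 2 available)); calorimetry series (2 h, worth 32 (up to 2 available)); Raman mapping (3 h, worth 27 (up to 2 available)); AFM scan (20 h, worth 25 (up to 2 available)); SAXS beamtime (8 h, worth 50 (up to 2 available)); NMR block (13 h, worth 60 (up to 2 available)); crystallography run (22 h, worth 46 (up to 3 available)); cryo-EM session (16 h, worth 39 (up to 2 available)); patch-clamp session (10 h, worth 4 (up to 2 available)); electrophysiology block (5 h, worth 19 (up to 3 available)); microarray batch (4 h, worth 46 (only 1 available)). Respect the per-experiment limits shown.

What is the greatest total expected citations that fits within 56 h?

Ranking by ratio (expected citations/h): calorimetry series 16.00, microarray batch 11.50, Raman mapping 9.00, SAXS beamtime 6.25.
Taking 2×calorimetry series + 2×Raman mapping + 2×SAXS beamtime + 2×NMR block + microarray batch: 56 h used, 384 in expected citations.

384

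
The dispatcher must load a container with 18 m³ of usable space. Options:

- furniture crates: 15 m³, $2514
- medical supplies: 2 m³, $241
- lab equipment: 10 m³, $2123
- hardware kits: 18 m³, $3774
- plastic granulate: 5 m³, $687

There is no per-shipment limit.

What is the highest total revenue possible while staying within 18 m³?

3774

Greedy by ratio would take medical supplies + lab equipment + plastic granulate: 17 m³ used, total 3051.
Dropping medical supplies and lab equipment and plastic granulate frees 17 m³; slotting in hardware kits (18 m³) lifts the total to 3774 at 18 m³.
Nothing else within 18 m³ beats 3774.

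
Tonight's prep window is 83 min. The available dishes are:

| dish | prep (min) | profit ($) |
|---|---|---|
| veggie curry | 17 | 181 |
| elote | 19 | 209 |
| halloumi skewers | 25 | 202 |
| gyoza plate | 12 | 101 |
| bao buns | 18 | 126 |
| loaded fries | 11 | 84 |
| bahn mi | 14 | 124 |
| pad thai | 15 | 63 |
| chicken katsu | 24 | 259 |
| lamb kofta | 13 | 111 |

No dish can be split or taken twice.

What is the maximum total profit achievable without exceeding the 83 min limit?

834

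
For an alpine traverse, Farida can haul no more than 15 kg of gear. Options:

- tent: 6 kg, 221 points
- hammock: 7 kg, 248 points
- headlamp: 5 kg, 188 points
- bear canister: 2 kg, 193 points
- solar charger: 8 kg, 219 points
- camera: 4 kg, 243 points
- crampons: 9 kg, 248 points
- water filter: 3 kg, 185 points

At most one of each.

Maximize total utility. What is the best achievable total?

Filling by ratio: headlamp + bear canister + camera + water filter for 809, with 1 kg left unused.
Replace headlamp with tent: the trade gains 33 net, giving 842 at 15 kg.

842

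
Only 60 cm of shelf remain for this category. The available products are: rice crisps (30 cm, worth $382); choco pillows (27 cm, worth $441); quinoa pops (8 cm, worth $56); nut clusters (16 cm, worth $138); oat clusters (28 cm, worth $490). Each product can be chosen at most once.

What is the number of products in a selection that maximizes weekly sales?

Optimal total is 931.
choco pillows + oat clusters hits 931 at 55 cm.
Any selection reaching 931 contains exactly 2 products.

2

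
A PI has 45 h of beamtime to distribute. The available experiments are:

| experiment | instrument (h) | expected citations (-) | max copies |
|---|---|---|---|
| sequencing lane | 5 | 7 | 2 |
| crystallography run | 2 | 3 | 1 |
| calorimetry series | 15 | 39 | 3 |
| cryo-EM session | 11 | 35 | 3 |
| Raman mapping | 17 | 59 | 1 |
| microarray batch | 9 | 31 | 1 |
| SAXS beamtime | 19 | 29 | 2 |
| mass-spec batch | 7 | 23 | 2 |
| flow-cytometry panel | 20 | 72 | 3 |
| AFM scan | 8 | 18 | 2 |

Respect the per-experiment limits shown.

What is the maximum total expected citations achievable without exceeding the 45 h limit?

154

The ratio heuristic lands on crystallography run + 2×flow-cytometry panel (147) but leaves 3 h idle.
Replace crystallography run and flow-cytometry panel with Raman mapping + mass-spec batch: the trade gains 7 net, giving 154 at 44 h.
Every other selection either busts 45 h or exceeds an availability limit or fails to beat 154.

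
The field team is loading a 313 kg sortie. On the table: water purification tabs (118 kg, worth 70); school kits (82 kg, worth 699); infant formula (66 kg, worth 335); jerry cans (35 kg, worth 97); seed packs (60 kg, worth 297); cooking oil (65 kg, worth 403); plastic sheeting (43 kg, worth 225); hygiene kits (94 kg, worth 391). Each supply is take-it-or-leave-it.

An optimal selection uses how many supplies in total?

5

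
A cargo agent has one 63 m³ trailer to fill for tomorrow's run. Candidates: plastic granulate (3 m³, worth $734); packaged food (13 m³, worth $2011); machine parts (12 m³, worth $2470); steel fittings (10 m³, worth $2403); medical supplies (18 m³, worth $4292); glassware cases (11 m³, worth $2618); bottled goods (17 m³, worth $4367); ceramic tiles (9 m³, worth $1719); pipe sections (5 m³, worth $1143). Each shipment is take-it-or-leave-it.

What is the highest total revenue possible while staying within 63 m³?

14890

The ratio heuristic lands on plastic granulate + steel fittings + medical supplies + glassware cases + bottled goods (14414) but leaves 4 m³ idle.
The 13 m³ tied up in plastic granulate and steel fittings is better spent on machine parts + pipe sections — total rises to 14890 (63 m³).
Next best is plastic granulate + medical supplies + glassware cases + bottled goods + ceramic tiles + pipe sections at 14873 (63 m³) — short by 17.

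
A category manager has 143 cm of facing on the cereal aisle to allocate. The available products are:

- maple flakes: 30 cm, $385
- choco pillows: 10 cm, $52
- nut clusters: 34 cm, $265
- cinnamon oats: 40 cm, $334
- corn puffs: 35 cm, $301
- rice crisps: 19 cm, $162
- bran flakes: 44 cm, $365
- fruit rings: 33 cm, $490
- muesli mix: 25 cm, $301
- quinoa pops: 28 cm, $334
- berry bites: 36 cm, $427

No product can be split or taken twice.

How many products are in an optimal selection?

5

The maximum weekly sales within 143 cm is 1765.
maple flakes + rice crisps + fruit rings + muesli mix + berry bites hits 1765 at 143 cm.
Any selection reaching 1765 contains exactly 5 products.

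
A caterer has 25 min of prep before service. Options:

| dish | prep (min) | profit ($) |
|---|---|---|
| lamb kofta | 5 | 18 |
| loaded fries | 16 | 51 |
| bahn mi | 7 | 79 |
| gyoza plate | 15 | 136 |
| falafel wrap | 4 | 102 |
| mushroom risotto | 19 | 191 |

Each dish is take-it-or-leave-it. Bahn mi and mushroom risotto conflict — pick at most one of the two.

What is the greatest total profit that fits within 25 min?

293

Taking the top-ratio dishes first gives lamb kofta + bahn mi + falafel wrap for 199 (16 min).
Dropping lamb kofta and bahn mi frees 12 min; slotting in mushroom risotto (19 min) lifts the total to 293 at 23 min.
An exhaustive check of the 64 subsets confirms 293.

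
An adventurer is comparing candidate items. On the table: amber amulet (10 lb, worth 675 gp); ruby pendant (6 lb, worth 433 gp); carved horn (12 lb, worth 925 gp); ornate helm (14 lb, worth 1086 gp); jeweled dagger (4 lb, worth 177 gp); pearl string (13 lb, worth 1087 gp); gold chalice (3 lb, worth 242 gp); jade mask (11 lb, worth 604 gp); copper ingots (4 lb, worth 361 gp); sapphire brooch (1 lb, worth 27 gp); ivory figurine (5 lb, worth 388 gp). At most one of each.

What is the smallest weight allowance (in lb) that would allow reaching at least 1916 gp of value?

Look for the lowest-weight combination reaching 1916.
carved horn + gold chalice + copper ingots + ivory figurine reaches 1916 using 24 lb.
Any bundle with less than 24 lb falls short of 1916.

24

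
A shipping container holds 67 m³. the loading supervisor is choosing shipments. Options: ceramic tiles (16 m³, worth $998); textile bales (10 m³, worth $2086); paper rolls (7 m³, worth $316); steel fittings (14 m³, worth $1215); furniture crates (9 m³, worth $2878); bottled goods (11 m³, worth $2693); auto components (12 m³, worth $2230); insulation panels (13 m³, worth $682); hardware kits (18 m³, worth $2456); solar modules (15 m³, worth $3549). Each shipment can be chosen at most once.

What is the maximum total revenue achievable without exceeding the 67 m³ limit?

13806

Greedy by ratio would take textile bales + paper rolls + furniture crates + bottled goods + auto components + solar modules: 64 m³ used, total 13752.
Replace textile bales and paper rolls with hardware kits: the trade gains 54 net, giving 13806 at 65 m³.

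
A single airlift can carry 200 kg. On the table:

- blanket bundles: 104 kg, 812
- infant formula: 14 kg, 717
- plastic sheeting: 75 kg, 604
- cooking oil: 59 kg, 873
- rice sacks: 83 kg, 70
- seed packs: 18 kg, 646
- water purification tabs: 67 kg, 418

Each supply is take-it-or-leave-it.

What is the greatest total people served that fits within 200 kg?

Ranking by ratio (people served/kg): infant formula 51.21, seed packs 35.89, cooking oil 14.80, plastic sheeting 8.05.
The ratio heuristic lands on infant formula + plastic sheeting + cooking oil + seed packs (2840) but leaves 34 kg idle.
Replace plastic sheeting with blanket bundles: the trade gains 208 net, giving 3048 at 195 kg.
Every other selection either busts 200 kg or fails to beat 3048.

3048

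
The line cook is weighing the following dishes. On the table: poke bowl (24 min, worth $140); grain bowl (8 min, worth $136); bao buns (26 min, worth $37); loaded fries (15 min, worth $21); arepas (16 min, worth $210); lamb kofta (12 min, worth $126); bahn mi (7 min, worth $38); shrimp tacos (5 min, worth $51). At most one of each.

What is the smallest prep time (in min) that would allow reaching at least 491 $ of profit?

41

Minimise min subject to total profit ≥ 491.
grain bowl + arepas + lamb kofta + shrimp tacos reaches 523 using 41 min.
Below 41 min the best achievable stays under 491.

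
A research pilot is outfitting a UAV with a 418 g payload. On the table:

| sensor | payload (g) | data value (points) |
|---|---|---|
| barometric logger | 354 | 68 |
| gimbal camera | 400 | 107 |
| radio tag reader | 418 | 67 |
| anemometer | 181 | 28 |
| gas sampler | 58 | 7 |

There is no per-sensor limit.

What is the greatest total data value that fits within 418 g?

107

The ratio ordering already packs tightly: gimbal camera, 400 g, 107.
That's the maximum — no swap from here does better than 107.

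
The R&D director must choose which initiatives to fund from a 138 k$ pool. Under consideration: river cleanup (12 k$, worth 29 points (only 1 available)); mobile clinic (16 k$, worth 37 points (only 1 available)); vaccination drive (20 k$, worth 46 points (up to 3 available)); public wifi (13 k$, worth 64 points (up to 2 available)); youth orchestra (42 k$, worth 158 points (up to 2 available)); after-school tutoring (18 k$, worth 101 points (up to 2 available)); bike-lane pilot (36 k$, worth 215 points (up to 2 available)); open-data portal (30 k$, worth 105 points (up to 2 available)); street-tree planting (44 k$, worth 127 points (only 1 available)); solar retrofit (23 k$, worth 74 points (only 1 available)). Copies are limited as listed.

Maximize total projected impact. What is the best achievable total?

760

Density check — bike-lane pilot 5.97, after-school tutoring 5.61, public wifi 4.92 are the best per k$.
Taking 2×public wifi + 2×after-school tutoring + 2×bike-lane pilot: 134 k$ used, 760 in projected impact.
No other feasible combination exceeds 760.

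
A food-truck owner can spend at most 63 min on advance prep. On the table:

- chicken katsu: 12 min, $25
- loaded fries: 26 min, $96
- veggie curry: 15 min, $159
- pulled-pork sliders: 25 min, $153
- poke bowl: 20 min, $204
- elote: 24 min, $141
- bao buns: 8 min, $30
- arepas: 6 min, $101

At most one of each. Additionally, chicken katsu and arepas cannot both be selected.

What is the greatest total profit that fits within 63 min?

516

Best packing: veggie curry + pulled-pork sliders + poke bowl — 60 min, 516 total.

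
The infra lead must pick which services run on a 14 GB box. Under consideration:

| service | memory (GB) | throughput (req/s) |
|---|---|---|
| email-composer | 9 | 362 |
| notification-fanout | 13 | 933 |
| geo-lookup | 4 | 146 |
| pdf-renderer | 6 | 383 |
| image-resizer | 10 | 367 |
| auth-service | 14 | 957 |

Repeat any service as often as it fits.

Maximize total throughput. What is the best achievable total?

Ranking by ratio (throughput/GB): notification-fanout 71.77, auth-service 68.36, pdf-renderer 63.83.
Filling by ratio: notification-fanout for 933, with 1 GB left unused.
The 13 GB tied up in notification-fanout is better spent on auth-service — total rises to 957 (14 GB).
No other feasible combination exceeds 957.

957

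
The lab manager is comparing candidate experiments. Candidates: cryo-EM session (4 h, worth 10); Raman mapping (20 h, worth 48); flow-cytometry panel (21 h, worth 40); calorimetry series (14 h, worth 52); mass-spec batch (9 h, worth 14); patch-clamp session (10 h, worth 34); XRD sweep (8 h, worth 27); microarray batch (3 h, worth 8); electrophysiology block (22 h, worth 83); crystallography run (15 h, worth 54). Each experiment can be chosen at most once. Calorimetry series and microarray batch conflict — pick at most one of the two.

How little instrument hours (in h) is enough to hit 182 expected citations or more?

Need the lightest bundle worth ≥ 182.
calorimetry series + electrophysiology block + crystallography run: 189 expected citations at 51 h.
Any bundle with less than 51 h falls short of 182.

51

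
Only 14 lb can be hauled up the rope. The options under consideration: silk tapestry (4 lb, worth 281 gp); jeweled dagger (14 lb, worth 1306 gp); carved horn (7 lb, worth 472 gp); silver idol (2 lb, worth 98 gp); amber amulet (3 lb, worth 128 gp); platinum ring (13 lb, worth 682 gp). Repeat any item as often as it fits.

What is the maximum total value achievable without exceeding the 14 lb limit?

By value per lb: jeweled dagger 93.29, silk tapestry 70.25, carved horn 67.43, platinum ring 52.46 lead.
The ratio ordering already packs tightly: jeweled dagger, 14 lb, 1306.

1306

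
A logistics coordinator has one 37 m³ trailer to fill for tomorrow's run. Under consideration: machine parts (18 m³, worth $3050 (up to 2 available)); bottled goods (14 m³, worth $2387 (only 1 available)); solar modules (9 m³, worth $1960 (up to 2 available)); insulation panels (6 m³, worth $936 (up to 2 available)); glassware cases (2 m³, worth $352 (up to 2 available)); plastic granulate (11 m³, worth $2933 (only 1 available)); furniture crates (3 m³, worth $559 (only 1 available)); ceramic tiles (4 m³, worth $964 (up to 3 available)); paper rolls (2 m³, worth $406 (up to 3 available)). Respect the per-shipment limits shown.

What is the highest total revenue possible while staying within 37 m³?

8781

Greedy by ratio would take solar modules + plastic granulate + 3×ceramic tiles + 2×paper rolls: 36 m³ used, total 8597.
Dropping ceramic tiles and 2×paper rolls frees 8 m³; slotting in solar modules (9 m³) lifts the total to 8781 at 37 m³.
Every other selection either busts 37 m³ or exceeds an availability limit or fails to beat 8781.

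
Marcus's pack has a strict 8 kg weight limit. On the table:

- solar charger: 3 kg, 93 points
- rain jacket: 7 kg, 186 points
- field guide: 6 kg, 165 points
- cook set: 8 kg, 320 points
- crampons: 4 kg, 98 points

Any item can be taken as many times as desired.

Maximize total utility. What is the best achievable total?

320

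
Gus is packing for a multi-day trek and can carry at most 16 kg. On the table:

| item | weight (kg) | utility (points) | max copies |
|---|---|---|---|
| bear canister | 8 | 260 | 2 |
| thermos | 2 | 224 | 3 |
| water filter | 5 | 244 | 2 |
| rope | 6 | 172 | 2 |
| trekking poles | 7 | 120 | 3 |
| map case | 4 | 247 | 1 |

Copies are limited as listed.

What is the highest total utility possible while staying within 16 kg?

1163

Ranking by ratio (utility/kg): thermos 112.00, map case 61.75, water filter 48.80, bear canister 32.50.
Best packing: 3×thermos + water filter + map case — 15 kg, 1163 total.
The spare 1 kg is too small for any remaining item, and no exchange beats 1163.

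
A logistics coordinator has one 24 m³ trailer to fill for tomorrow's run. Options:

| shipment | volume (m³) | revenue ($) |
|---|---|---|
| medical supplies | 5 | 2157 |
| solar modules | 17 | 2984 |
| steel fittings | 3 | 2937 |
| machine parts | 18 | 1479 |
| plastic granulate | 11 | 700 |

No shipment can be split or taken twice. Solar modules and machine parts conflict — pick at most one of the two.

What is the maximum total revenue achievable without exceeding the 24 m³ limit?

5921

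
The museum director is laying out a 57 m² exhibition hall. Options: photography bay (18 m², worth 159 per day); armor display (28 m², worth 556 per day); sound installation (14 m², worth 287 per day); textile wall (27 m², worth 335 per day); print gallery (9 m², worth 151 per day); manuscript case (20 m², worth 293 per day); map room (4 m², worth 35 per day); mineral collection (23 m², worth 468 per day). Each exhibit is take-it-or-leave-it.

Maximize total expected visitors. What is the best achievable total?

The ratio heuristic lands on sound installation + print gallery + map room + mineral collection (941) but leaves 7 m² idle.
The 23 m² tied up in sound installation and print gallery is better spent on armor display — total rises to 1059 (55 m²).
The spare 2 m² is too small for any remaining exhibit, and no exchange beats 1059.

1059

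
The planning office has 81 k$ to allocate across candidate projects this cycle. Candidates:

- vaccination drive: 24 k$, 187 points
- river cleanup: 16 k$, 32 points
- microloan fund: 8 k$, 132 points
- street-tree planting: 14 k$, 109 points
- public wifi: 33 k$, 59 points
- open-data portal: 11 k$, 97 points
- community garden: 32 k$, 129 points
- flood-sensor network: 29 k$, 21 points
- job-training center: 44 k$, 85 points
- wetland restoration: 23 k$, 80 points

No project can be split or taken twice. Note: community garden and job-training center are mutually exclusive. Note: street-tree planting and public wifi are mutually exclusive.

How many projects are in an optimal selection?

5

The maximum projected impact within 81 k$ is 605.
One optimal bundle: vaccination drive + microloan fund + street-tree planting + open-data portal + wetland restoration (80 k$).
All optima have 5 projects.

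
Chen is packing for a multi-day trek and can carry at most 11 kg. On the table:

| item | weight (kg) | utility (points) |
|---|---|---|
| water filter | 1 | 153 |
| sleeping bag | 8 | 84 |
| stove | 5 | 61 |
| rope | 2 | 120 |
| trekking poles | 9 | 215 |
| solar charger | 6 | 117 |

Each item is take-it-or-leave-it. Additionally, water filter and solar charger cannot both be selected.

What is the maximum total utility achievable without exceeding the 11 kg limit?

Ranking by ratio (utility/kg): water filter 153.00, rope 60.00, trekking poles 23.89.
Water filter + trekking poles uses 10 of the 11 kg and totals 368.
Next best is water filter + sleeping bag + rope at 357 (11 kg) — short by 11.

368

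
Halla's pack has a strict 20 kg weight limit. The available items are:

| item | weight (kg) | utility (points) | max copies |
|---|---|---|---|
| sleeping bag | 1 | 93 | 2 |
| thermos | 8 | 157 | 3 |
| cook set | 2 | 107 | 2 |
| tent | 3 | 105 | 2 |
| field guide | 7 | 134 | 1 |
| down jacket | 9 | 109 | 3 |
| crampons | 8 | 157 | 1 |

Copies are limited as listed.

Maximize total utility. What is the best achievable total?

Best packing: 2×sleeping bag + 2×cook set + 2×tent + crampons — 20 kg, 767 total.

767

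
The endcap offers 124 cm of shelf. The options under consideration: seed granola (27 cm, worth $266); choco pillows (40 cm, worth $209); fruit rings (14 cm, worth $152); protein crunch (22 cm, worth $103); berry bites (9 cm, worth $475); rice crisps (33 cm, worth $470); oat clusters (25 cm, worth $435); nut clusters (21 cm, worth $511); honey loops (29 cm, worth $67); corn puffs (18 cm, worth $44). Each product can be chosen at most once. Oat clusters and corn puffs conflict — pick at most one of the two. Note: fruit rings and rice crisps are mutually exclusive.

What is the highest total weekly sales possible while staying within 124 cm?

Taking seed granola + berry bites + rice crisps + oat clusters + nut clusters: 115 cm used, 2157 in weekly sales.
That's the maximum — no feasible swap from here does better than 2157.

2157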